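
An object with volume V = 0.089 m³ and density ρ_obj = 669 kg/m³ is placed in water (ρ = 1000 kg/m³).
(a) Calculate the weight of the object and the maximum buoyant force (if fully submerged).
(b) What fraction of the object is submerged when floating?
(a) W=rho_obj*g*V=669*9.81*0.089=584.1 N; F_B(max)=rho*g*V=1000*9.81*0.089=873.1 N
(b) Floating fraction=rho_obj/rho=669/1000=0.669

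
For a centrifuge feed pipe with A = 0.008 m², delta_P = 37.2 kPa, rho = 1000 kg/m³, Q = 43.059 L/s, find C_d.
Formula: Q = C_d A \sqrt{\frac{2 \Delta P}{\rho}}
Substituting knowns: 43.059 = C_d·0.008·√(2·(37.2·1000)/1000)·1000
Solving for C_d: C_d = (43.059/1000)/(0.008·√(2·(37.2·1000)/1000)) = 0.624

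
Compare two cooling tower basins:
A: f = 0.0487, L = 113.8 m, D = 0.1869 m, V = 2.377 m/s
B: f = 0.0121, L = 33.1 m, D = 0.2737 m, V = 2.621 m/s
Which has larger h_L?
h_L(A) = 8.539 m, h_L(B) = 0.5124 m. Answer: A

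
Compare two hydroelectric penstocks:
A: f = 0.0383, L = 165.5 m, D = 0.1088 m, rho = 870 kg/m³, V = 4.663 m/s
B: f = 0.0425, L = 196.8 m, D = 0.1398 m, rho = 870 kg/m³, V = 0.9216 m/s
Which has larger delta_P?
delta_P(A) = 551 kPa, delta_P(B) = 22.1 kPa. Answer: A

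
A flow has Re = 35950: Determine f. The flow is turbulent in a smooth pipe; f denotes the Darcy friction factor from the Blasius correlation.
Formula: f = \frac{0.316}{Re^{0.25}}
f = 0.316/35950^0.25 = 0.02295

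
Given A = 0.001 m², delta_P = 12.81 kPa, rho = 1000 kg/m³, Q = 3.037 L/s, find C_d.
Formula: Q = C_d A \sqrt{\frac{2 \Delta P}{\rho}}
Substituting knowns: 3.037 = C_d·0.001·√(2·(12.81·1000)/1000)·1000
Solving for C_d: C_d = (3.037/1000)/(0.001·√(2·(12.81·1000)/1000)) = 0.6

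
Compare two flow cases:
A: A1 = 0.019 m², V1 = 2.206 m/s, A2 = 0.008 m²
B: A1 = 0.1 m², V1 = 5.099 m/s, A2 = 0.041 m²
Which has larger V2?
V2(A) = 5.239 m/s, V2(B) = 12.44 m/s. Answer: B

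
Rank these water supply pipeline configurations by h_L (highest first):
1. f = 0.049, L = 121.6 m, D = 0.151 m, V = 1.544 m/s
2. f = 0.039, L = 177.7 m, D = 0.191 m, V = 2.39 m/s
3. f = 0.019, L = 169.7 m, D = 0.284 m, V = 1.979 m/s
Case 1: h_L = 4.795 m
Case 2: h_L = 10.56 m
Case 3: h_L = 2.266 m
Ranking (highest first): 2, 1, 3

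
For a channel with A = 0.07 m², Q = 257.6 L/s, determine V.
Formula: Q = A V
Substituting knowns: 257.6 = 0.07·V·1000
Solving for V: V = (257.6/1000)/0.07 = 3.68 m/s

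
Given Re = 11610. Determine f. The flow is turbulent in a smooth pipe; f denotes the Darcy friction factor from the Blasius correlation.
Formula: f = \frac{0.316}{Re^{0.25}}
f = 0.316/11610^0.25 = 0.03044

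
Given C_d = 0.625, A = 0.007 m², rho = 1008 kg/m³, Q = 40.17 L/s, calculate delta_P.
Formula: Q = C_d A \sqrt{\frac{2 \Delta P}{\rho}}
Substituting knowns: 40.17 = 0.625·0.007·√(2·(delta_P·1000)/1008)·1000
Solving for delta_P: delta_P = ((40.17/1000)/(0.625·0.007))²·1008/2/1000 = 42.49 kPa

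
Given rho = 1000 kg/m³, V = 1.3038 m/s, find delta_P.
Formula: V = \sqrt{\frac{2 \Delta P}{\rho}}
Substituting knowns: 1.3038 = √(2·(delta_P·1000)/1000)
Solving for delta_P: delta_P = 1.3038²·1000/2/1000 = 0.8499 kPa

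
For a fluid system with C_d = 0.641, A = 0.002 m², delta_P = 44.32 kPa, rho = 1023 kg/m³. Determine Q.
Formula: Q = C_d A \sqrt{\frac{2 \Delta P}{\rho}}
Q = 0.641·0.002·√(2·(44.32·1000)/1023)·1000 = 11.93 L/s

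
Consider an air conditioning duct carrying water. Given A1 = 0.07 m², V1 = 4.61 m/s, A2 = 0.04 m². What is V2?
Formula: V_2 = \frac{A_1 V_1}{A_2}
V2 = 0.07·4.61/0.04 = 8.068 m/s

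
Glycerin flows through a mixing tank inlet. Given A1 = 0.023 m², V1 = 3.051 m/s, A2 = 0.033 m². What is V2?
Formula: V_2 = \frac{A_1 V_1}{A_2}
V2 = 0.023·3.051/0.033 = 2.126 m/s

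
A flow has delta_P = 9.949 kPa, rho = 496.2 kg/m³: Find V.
Formula: V = \sqrt{\frac{2 \Delta P}{\rho}}
V = √(2·(9.949·1000)/496.2) = 6.333 m/s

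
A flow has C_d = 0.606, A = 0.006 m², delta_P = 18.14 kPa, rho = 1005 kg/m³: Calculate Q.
Formula: Q = C_d A \sqrt{\frac{2 \Delta P}{\rho}}
Q = 0.606·0.006·√(2·(18.14·1000)/1005)·1000 = 21.85 L/s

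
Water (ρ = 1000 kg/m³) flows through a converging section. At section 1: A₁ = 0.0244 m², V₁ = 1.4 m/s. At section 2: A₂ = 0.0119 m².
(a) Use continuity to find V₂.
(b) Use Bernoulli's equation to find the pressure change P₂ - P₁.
(a) Continuity: A₁V₁=A₂V₂ -> V₂=A₁V₁/A₂=0.0244*1.4/0.0119=2.87 m/s
(b) Bernoulli: P₂-P₁=0.5*rho*(V₁^2-V₂^2)/1000=0.5*1000*(1.4^2-2.87^2)/1000=-3.138 kPa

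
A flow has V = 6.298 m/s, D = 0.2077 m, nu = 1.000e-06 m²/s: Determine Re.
Formula: Re = \frac{V D}{\nu}
Re = 6.298·0.2077/1.000e-06 = 1.308e+06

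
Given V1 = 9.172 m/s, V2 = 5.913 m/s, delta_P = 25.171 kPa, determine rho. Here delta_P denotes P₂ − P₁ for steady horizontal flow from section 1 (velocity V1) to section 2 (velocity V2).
Formula: \Delta P = \frac{1}{2} \rho (V_1^2 - V_2^2)
Substituting knowns: 25.171 = 0.5·rho·(9.172² − 5.913²)/1000
Solving for rho: rho = 2·(25.171·1000)/(9.172² − 5.913²) = 1024 kg/m³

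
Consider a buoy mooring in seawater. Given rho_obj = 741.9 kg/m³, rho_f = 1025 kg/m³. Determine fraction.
Formula: f_{sub} = \frac{\rho_{obj}}{\rho_f}
fraction = 741.9/1025 = 0.7238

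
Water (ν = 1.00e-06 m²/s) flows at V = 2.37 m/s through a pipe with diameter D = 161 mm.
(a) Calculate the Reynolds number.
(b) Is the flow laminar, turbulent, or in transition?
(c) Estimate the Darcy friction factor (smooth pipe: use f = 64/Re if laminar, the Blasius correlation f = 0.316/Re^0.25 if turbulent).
(a) Re = V·D/ν = 2.37·0.161/1.00e-06 = 381570
(b) Flow regime: turbulent (Re > 4000)
(c) Friction factor: f = 0.316/Re^0.25 = 0.316/381570^0.25 = 0.01271 (Blasius is strictly valid for Re ≲ 1e5; used here as the smooth-pipe estimate the problem specifies)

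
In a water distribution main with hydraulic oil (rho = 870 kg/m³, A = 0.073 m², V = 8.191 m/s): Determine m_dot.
Formula: \dot{m} = \rho A V
m_dot = 870·0.073·8.191 = 520.2 kg/s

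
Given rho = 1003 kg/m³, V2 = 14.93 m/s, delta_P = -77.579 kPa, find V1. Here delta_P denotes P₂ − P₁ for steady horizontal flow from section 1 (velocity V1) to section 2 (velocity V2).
Formula: \Delta P = \frac{1}{2} \rho (V_1^2 - V_2^2)
Substituting knowns: -77.579 = 0.5·1003·(V1² − 14.93²)/1000
Solving for V1: V1 = √(14.93² + 2·(-77.579·1000)/1003) = 8.259 m/s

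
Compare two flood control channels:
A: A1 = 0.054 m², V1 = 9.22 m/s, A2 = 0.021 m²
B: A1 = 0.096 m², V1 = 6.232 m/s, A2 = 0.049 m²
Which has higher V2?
V2(A) = 23.71 m/s, V2(B) = 12.21 m/s. Answer: A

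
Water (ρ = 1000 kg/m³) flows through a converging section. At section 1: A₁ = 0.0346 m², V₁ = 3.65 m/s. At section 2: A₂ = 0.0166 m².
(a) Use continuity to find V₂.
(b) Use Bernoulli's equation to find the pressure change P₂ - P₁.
(a) Continuity: A₁V₁=A₂V₂ -> V₂=A₁V₁/A₂=0.0346*3.65/0.0166=7.61 m/s
(b) Bernoulli: P₂-P₁=0.5*rho*(V₁^2-V₂^2)/1000=0.5*1000*(3.65^2-7.61^2)/1000=-22.29 kPa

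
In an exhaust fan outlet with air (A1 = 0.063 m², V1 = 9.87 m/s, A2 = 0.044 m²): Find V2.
Formula: V_2 = \frac{A_1 V_1}{A_2}
V2 = 0.063·9.87/0.044 = 14.13 m/s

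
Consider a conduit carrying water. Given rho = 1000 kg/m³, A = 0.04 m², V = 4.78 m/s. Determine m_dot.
Formula: \dot{m} = \rho A V
m_dot = 1000·0.04·4.78 = 191.2 kg/s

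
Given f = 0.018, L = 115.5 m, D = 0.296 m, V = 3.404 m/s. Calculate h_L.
Formula: h_L = f \frac{L}{D} \frac{V^2}{2g}
h_L = 0.018·(115.5/0.296)·3.404²/(2·9.81) = 4.148 m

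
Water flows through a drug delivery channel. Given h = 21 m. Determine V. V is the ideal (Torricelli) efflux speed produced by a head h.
Formula: V = \sqrt{2 g h}
V = √(2·9.81·21) = 20.3 m/s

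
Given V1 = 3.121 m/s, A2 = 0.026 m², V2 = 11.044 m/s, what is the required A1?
Formula: V_2 = \frac{A_1 V_1}{A_2}
Substituting knowns: 11.044 = A1·3.121/0.026
Solving for A1: A1 = 11.044·0.026/3.121 = 0.092 m²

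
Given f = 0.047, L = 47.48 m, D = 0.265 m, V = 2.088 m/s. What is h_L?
Formula: h_L = f \frac{L}{D} \frac{V^2}{2g}
h_L = 0.047·(47.48/0.265)·2.088²/(2·9.81) = 1.871 m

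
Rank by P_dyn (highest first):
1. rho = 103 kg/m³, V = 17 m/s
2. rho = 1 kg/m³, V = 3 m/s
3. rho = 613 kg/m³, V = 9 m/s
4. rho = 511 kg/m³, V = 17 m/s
Case 1: P_dyn = 14.88 kPa
Case 2: P_dyn = 0.0045 kPa
Case 3: P_dyn = 24.83 kPa
Case 4: P_dyn = 73.84 kPa
Ranking (highest first): 4, 3, 1, 2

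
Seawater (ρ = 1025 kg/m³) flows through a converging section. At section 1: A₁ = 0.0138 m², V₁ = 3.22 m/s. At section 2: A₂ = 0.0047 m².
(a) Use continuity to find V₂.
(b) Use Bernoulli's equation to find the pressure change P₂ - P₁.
(a) Continuity: A₁V₁=A₂V₂ -> V₂=A₁V₁/A₂=0.0138*3.22/0.0047=9.45 m/s
(b) Bernoulli: P₂-P₁=0.5*rho*(V₁^2-V₂^2)/1000=0.5*1025*(3.22^2-9.45^2)/1000=-40.45 kPa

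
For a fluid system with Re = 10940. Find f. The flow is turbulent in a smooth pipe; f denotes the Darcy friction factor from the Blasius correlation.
Formula: f = \frac{0.316}{Re^{0.25}}
f = 0.316/10940^0.25 = 0.0309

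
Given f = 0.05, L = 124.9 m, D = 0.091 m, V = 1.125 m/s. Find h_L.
Formula: h_L = f \frac{L}{D} \frac{V^2}{2g}
h_L = 0.05·(124.9/0.091)·1.125²/(2·9.81) = 4.427 m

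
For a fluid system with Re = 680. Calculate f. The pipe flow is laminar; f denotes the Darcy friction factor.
Formula: f = \frac{64}{Re}
f = 64/680 = 0.09412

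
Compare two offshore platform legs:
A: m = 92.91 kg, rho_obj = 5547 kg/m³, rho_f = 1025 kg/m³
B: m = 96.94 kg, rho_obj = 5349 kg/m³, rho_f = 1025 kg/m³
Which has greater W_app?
W_app(A) = 743 N, W_app(B) = 768.7 N. Answer: B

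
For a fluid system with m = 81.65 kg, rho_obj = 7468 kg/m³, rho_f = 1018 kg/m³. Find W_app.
Formula: W_{app} = mg\left(1 - \frac{\rho_f}{\rho_{obj}}\right)
W_app = 81.65·9.81·(1 − 1018/7468) = 691.8 N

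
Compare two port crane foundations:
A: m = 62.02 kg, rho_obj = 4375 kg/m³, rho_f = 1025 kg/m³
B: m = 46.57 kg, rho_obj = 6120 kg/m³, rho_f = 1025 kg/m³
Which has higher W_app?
W_app(A) = 465.9 N, W_app(B) = 380.3 N. Answer: A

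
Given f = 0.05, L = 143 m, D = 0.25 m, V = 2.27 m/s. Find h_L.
Formula: h_L = f \frac{L}{D} \frac{V^2}{2g}
h_L = 0.05·(143/0.25)·2.27²/(2·9.81) = 7.511 m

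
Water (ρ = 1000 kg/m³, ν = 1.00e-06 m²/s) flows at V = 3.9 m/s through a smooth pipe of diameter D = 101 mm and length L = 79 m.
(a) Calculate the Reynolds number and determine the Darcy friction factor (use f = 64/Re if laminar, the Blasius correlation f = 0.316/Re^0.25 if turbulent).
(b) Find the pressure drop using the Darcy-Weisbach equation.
(a) Re = V·D/ν = 3.9·0.101/1.00e-06 = 393900 → turbulent (Re > 4000); f = 0.316/Re^0.25 = 0.316/393900^0.25 = 0.012614 (Blasius is strictly valid for Re ≲ 1e5; used here as the smooth-pipe estimate the problem specifies)
(b) Darcy-Weisbach: ΔP = f·(L/D)·½ρV²/1000 = 0.012614·(79/0.101)·½·1000·3.9²/1000 = 75.03 kPa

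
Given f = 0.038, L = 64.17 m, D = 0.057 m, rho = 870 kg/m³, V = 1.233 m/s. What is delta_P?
Formula: \Delta P = f \frac{L}{D} \frac{\rho V^2}{2}
delta_P = 0.038·(64.17/0.057)·0.5·870·1.233²/1000 = 28.29 kPa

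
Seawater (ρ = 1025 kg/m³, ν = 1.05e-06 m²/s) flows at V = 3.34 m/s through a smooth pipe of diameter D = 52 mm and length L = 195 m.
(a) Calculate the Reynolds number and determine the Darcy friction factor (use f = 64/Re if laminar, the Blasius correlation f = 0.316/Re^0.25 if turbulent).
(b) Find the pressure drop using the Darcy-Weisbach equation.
(a) Re = V·D/ν = 3.34·0.052/1.05e-06 = 165410 → turbulent (Re > 4000); f = 0.316/Re^0.25 = 0.316/165410^0.25 = 0.015669 (Blasius is strictly valid for Re ≲ 1e5; used here as the smooth-pipe estimate the problem specifies)
(b) Darcy-Weisbach: ΔP = f·(L/D)·½ρV²/1000 = 0.015669·(195/0.052)·½·1025·3.34²/1000 = 335.9 kPa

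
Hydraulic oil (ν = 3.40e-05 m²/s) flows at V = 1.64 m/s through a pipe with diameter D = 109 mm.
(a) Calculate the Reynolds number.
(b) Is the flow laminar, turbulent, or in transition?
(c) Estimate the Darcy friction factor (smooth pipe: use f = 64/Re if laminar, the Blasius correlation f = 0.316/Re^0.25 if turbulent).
(a) Re = V·D/ν = 1.64·0.109/3.40e-05 = 5257.6
(b) Flow regime: turbulent (Re > 4000)
(c) Friction factor: f = 0.316/Re^0.25 = 0.316/5257.6^0.25 = 0.03711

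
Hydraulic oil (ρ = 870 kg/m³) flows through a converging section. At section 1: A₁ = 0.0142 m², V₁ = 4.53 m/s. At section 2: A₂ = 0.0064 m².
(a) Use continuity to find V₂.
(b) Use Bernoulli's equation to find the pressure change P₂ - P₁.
(a) Continuity: A₁V₁=A₂V₂ -> V₂=A₁V₁/A₂=0.0142*4.53/0.0064=10.05 m/s
(b) Bernoulli: P₂-P₁=0.5*rho*(V₁^2-V₂^2)/1000=0.5*870*(4.53^2-10.05^2)/1000=-35.01 kPa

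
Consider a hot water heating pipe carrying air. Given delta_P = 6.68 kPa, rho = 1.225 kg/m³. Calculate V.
Formula: V = \sqrt{\frac{2 \Delta P}{\rho}}
V = √(2·(6.68·1000)/1.225) = 104.4 m/s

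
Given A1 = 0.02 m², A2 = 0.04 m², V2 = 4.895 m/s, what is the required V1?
Formula: V_2 = \frac{A_1 V_1}{A_2}
Substituting knowns: 4.895 = 0.02·V1/0.04
Solving for V1: V1 = 4.895·0.04/0.02 = 9.79 m/s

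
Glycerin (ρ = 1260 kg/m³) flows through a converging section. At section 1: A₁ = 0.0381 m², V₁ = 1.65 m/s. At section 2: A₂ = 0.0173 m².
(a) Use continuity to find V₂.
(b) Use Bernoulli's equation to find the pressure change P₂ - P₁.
(a) Continuity: A₁V₁=A₂V₂ -> V₂=A₁V₁/A₂=0.0381*1.65/0.0173=3.63 m/s
(b) Bernoulli: P₂-P₁=0.5*rho*(V₁^2-V₂^2)/1000=0.5*1260*(1.65^2-3.63^2)/1000=-6.586 kPa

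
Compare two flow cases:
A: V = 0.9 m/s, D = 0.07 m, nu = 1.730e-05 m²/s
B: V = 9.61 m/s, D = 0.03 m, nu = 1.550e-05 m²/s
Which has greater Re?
Re(A) = 3642, Re(B) = 18600. Answer: B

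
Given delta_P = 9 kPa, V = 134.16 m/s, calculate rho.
Formula: V = \sqrt{\frac{2 \Delta P}{\rho}}
Substituting knowns: 134.16 = √(2·(9·1000)/rho)
Solving for rho: rho = 2·(9·1000)/134.16² = 1 kg/m³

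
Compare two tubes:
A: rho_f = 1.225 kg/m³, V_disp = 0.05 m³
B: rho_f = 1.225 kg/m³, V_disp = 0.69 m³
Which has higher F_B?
F_B(A) = 0.6009 N, F_B(B) = 8.292 N. Answer: B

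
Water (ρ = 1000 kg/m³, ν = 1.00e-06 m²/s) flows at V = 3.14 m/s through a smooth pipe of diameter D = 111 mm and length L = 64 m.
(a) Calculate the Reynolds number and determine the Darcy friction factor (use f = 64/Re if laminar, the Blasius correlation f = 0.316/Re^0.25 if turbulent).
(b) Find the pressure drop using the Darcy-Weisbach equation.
(a) Re = V·D/ν = 3.14·0.111/1.00e-06 = 348540 → turbulent (Re > 4000); f = 0.316/Re^0.25 = 0.316/348540^0.25 = 0.013005 (Blasius is strictly valid for Re ≲ 1e5; used here as the smooth-pipe estimate the problem specifies)
(b) Darcy-Weisbach: ΔP = f·(L/D)·½ρV²/1000 = 0.013005·(64/0.111)·½·1000·3.14²/1000 = 36.97 kPa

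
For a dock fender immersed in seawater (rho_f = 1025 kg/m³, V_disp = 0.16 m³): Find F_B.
Formula: F_B = \rho_f g V_{disp}
F_B = 1025·9.81·0.16 = 1609 N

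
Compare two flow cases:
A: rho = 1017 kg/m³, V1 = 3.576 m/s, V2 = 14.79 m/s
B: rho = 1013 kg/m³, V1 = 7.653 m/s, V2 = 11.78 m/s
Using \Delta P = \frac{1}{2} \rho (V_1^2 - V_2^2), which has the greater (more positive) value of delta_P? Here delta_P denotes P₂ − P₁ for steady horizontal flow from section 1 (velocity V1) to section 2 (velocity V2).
delta_P(A) = -104.7 kPa, delta_P(B) = -40.62 kPa. Answer: B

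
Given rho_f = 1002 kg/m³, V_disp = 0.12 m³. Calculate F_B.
Formula: F_B = \rho_f g V_{disp}
F_B = 1002·9.81·0.12 = 1180 N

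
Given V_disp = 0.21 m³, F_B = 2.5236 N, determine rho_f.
Formula: F_B = \rho_f g V_{disp}
Substituting knowns: 2.5236 = rho_f·9.81·0.21
Solving for rho_f: rho_f = 2.5236/(9.81·0.21) = 1.225 kg/m³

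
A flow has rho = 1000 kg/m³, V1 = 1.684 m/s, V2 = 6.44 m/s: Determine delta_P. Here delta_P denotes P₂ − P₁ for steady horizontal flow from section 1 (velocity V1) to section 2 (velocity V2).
Formula: \Delta P = \frac{1}{2} \rho (V_1^2 - V_2^2)
delta_P = 0.5·1000·(1.684² − 6.44²)/1000 = -19.32 kPa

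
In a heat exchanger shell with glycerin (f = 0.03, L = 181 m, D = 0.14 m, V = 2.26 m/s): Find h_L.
Formula: h_L = f \frac{L}{D} \frac{V^2}{2g}
h_L = 0.03·(181/0.14)·2.26²/(2·9.81) = 10.1 m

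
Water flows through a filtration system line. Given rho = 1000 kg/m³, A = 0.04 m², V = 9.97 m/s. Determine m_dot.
Formula: \dot{m} = \rho A V
m_dot = 1000·0.04·9.97 = 398.8 kg/s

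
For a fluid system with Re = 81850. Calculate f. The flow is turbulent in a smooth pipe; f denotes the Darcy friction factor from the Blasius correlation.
Formula: f = \frac{0.316}{Re^{0.25}}
f = 0.316/81850^0.25 = 0.01868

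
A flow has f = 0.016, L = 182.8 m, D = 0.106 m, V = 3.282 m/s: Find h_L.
Formula: h_L = f \frac{L}{D} \frac{V^2}{2g}
h_L = 0.016·(182.8/0.106)·3.282²/(2·9.81) = 15.15 m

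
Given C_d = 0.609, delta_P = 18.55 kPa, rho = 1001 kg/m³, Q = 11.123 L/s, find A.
Formula: Q = C_d A \sqrt{\frac{2 \Delta P}{\rho}}
Substituting knowns: 11.123 = 0.609·A·√(2·(18.55·1000)/1001)·1000
Solving for A: A = (11.123/1000)/(0.609·√(2·(18.55·1000)/1001)) = 0.003 m²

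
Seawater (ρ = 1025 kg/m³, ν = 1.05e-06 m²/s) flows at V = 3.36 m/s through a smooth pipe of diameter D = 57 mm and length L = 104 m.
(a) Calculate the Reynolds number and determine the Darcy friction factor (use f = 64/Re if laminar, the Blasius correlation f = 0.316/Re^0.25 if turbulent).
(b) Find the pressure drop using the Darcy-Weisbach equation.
(a) Re = V·D/ν = 3.36·0.057/1.05e-06 = 182400 → turbulent (Re > 4000); f = 0.316/Re^0.25 = 0.316/182400^0.25 = 0.015291 (Blasius is strictly valid for Re ≲ 1e5; used here as the smooth-pipe estimate the problem specifies)
(b) Darcy-Weisbach: ΔP = f·(L/D)·½ρV²/1000 = 0.015291·(104/0.057)·½·1025·3.36²/1000 = 161.4 kPa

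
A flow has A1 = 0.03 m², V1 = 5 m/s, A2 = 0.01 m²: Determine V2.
Formula: V_2 = \frac{A_1 V_1}{A_2}
V2 = 0.03·5/0.01 = 15 m/s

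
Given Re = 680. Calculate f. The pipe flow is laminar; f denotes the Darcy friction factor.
Formula: f = \frac{64}{Re}
f = 64/680 = 0.09412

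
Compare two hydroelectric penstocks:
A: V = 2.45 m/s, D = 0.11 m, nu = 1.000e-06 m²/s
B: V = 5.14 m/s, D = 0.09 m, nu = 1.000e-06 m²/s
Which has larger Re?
Re(A) = 269500, Re(B) = 462600. Answer: B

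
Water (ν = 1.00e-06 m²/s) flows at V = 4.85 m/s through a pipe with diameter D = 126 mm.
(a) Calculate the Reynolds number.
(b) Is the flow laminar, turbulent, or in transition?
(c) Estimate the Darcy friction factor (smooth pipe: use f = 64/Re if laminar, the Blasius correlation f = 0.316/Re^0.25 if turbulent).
(a) Re = V·D/ν = 4.85·0.126/1.00e-06 = 611100
(b) Flow regime: turbulent (Re > 4000)
(c) Friction factor: f = 0.316/Re^0.25 = 0.316/611100^0.25 = 0.0113 (Blasius is strictly valid for Re ≲ 1e5; used here as the smooth-pipe estimate the problem specifies)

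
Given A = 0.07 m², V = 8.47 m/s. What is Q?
Formula: Q = A V
Q = 0.07·8.47·1000 = 592.9 L/s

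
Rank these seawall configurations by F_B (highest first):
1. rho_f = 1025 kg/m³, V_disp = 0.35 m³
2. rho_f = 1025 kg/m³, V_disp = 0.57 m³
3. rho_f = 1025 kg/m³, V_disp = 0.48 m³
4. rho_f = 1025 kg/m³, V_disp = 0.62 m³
Case 1: F_B = 3519 N
Case 2: F_B = 5731 N
Case 3: F_B = 4827 N
Case 4: F_B = 6234 N
Ranking (highest first): 4, 2, 3, 1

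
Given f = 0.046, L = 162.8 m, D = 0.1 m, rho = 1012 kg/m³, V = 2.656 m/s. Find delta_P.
Formula: \Delta P = f \frac{L}{D} \frac{\rho V^2}{2}
delta_P = 0.046·(162.8/0.1)·0.5·1012·2.656²/1000 = 267.3 kPa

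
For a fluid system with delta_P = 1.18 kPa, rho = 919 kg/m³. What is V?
Formula: V = \sqrt{\frac{2 \Delta P}{\rho}}
V = √(2·(1.18·1000)/919) = 1.603 m/s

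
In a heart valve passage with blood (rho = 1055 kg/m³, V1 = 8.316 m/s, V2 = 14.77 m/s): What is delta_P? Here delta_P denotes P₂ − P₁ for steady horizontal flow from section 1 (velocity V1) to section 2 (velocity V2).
Formula: \Delta P = \frac{1}{2} \rho (V_1^2 - V_2^2)
delta_P = 0.5·1055·(8.316² − 14.77²)/1000 = -78.6 kPa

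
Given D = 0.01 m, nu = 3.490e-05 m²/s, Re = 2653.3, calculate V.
Formula: Re = \frac{V D}{\nu}
Substituting knowns: 2653.3 = V·0.01/3.490e-05
Solving for V: V = 2653.3·3.490e-05/0.01 = 9.26 m/s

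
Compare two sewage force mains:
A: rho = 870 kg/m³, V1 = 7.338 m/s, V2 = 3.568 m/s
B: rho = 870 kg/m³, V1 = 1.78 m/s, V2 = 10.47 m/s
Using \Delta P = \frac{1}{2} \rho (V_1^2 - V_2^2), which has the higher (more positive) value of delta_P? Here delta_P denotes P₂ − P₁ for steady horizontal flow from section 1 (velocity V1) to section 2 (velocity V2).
delta_P(A) = 17.89 kPa, delta_P(B) = -46.31 kPa. Answer: A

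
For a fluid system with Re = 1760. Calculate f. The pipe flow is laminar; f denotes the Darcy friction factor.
Formula: f = \frac{64}{Re}
f = 64/1760 = 0.03636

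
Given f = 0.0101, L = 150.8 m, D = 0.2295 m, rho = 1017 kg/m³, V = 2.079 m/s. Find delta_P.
Formula: \Delta P = f \frac{L}{D} \frac{\rho V^2}{2}
delta_P = 0.0101·(150.8/0.2295)·0.5·1017·2.079²/1000 = 14.59 kPa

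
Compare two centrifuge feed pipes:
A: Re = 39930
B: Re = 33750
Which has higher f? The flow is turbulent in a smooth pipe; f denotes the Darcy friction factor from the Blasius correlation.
f(A) = 0.02235, f(B) = 0.02331. Answer: B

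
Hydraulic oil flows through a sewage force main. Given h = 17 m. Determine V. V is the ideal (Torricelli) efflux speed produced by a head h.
Formula: V = \sqrt{2 g h}
V = √(2·9.81·17) = 18.26 m/s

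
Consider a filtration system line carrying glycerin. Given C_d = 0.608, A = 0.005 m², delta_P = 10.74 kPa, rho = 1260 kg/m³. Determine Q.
Formula: Q = C_d A \sqrt{\frac{2 \Delta P}{\rho}}
Q = 0.608·0.005·√(2·(10.74·1000)/1260)·1000 = 12.55 L/s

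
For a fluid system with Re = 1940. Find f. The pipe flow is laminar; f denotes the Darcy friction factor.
Formula: f = \frac{64}{Re}
f = 64/1940 = 0.03299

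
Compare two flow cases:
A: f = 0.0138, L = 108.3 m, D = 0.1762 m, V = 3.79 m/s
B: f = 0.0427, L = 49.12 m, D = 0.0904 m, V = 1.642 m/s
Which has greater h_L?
h_L(A) = 6.21 m, h_L(B) = 3.188 m. Answer: A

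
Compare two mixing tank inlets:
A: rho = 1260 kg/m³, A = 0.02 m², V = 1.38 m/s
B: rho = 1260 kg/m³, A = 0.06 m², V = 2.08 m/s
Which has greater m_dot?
m_dot(A) = 34.78 kg/s, m_dot(B) = 157.2 kg/s. Answer: B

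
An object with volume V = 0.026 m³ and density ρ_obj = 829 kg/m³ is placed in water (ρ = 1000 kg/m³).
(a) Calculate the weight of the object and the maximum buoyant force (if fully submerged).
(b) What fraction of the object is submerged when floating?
(a) W=rho_obj*g*V=829*9.81*0.026=211.4 N; F_B(max)=rho*g*V=1000*9.81*0.026=255.1 N
(b) Floating fraction=rho_obj/rho=829/1000=0.829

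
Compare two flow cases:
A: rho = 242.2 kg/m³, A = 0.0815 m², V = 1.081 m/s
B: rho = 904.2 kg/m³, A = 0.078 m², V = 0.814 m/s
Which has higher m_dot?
m_dot(A) = 21.34 kg/s, m_dot(B) = 57.41 kg/s. Answer: B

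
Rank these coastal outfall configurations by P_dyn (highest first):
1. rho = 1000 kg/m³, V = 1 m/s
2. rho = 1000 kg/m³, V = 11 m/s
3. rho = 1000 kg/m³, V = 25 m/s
Case 1: P_dyn = 0.5 kPa
Case 2: P_dyn = 60.5 kPa
Case 3: P_dyn = 312.5 kPa
Ranking (highest first): 3, 2, 1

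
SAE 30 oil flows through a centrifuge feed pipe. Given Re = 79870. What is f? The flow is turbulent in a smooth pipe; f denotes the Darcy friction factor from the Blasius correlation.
Formula: f = \frac{0.316}{Re^{0.25}}
f = 0.316/79870^0.25 = 0.0188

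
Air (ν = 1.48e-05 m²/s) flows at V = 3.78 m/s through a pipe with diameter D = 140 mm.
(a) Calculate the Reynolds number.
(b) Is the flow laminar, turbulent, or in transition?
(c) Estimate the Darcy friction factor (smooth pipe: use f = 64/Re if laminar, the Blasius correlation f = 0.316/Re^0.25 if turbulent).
(a) Re = V·D/ν = 3.78·0.14/1.48e-05 = 35757
(b) Flow regime: turbulent (Re > 4000)
(c) Friction factor: f = 0.316/Re^0.25 = 0.316/35757^0.25 = 0.02298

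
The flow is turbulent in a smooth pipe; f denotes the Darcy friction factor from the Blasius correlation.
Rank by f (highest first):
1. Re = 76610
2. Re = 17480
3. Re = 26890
Case 1: f = 0.01899
Case 2: f = 0.02748
Case 3: f = 0.02468
Ranking (highest first): 2, 3, 1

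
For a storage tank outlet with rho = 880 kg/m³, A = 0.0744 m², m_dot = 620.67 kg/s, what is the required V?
Formula: \dot{m} = \rho A V
Substituting knowns: 620.67 = 880·0.0744·V
Solving for V: V = 620.67/(880·0.0744) = 9.48 m/s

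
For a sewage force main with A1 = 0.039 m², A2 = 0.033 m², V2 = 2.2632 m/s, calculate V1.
Formula: V_2 = \frac{A_1 V_1}{A_2}
Substituting knowns: 2.2632 = 0.039·V1/0.033
Solving for V1: V1 = 2.2632·0.033/0.039 = 1.915 m/s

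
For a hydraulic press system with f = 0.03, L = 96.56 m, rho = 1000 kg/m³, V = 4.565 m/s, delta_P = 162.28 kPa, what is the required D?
Formula: \Delta P = f \frac{L}{D} \frac{\rho V^2}{2}
Substituting knowns: 162.28 = 0.03·(96.56/D)·0.5·1000·4.565²/1000
Solving for D: D = 0.03·96.56·0.5·1000·4.565²/(162.28·1000) = 0.186 m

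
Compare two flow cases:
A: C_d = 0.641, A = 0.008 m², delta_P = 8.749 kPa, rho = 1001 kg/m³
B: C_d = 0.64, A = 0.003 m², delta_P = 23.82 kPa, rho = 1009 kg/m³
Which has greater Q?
Q(A) = 21.44 L/s, Q(B) = 13.19 L/s. Answer: A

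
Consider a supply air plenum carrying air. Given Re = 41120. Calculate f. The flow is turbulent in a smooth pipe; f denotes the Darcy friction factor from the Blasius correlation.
Formula: f = \frac{0.316}{Re^{0.25}}
f = 0.316/41120^0.25 = 0.02219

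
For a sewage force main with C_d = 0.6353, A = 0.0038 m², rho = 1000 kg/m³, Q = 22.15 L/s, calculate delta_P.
Formula: Q = C_d A \sqrt{\frac{2 \Delta P}{\rho}}
Substituting knowns: 22.15 = 0.6353·0.0038·√(2·(delta_P·1000)/1000)·1000
Solving for delta_P: delta_P = ((22.15/1000)/(0.6353·0.0038))²·1000/2/1000 = 42.09 kPa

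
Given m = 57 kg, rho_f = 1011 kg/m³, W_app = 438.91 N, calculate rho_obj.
Formula: W_{app} = mg\left(1 - \frac{\rho_f}{\rho_{obj}}\right)
Substituting knowns: 438.91 = 57·9.81·(1 − 1011/rho_obj)
Solving for rho_obj: rho_obj = 1011/(1 − 438.91/(57·9.81)) = 4701 kg/m³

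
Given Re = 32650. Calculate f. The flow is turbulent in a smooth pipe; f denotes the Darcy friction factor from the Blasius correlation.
Formula: f = \frac{0.316}{Re^{0.25}}
f = 0.316/32650^0.25 = 0.02351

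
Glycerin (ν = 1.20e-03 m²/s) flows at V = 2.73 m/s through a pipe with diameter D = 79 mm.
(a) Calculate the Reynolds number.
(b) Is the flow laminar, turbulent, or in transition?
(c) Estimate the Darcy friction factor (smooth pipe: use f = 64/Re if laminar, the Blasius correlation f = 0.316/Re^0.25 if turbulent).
(a) Re = V·D/ν = 2.73·0.079/1.20e-03 = 179.73
(b) Flow regime: laminar (Re < 2300)
(c) Friction factor: f = 64/Re = 64/179.73 = 0.3561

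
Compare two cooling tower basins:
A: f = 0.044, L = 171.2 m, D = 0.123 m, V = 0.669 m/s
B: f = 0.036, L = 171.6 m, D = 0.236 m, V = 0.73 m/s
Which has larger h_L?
h_L(A) = 1.397 m, h_L(B) = 0.711 m. Answer: A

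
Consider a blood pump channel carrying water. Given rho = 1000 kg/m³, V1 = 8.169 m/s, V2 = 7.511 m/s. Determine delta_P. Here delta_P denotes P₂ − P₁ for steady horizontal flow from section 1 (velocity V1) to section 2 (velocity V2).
Formula: \Delta P = \frac{1}{2} \rho (V_1^2 - V_2^2)
delta_P = 0.5·1000·(8.169² − 7.511²)/1000 = 5.159 kPa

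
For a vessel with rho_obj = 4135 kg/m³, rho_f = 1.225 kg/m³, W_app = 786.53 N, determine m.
Formula: W_{app} = mg\left(1 - \frac{\rho_f}{\rho_{obj}}\right)
Substituting knowns: 786.53 = m·9.81·(1 − 1.225/4135)
Solving for m: m = 786.53/(9.81·(1 − 1.225/4135)) = 80.2 kg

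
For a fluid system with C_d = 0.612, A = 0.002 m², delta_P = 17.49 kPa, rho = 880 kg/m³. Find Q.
Formula: Q = C_d A \sqrt{\frac{2 \Delta P}{\rho}}
Q = 0.612·0.002·√(2·(17.49·1000)/880)·1000 = 7.717 L/s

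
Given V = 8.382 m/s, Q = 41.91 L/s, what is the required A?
Formula: Q = A V
Substituting knowns: 41.91 = A·8.382·1000
Solving for A: A = (41.91/1000)/8.382 = 0.005 m²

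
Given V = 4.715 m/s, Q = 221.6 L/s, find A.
Formula: Q = A V
Substituting knowns: 221.6 = A·4.715·1000
Solving for A: A = (221.6/1000)/4.715 = 0.047 m²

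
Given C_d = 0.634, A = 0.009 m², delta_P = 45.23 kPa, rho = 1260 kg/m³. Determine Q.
Formula: Q = C_d A \sqrt{\frac{2 \Delta P}{\rho}}
Q = 0.634·0.009·√(2·(45.23·1000)/1260)·1000 = 48.35 L/s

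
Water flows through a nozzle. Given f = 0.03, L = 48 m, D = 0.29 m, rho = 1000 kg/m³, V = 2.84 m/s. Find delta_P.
Formula: \Delta P = f \frac{L}{D} \frac{\rho V^2}{2}
delta_P = 0.03·(48/0.29)·0.5·1000·2.84²/1000 = 20.02 kPa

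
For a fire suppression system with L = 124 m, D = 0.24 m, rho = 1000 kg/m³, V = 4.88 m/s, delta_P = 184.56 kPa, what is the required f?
Formula: \Delta P = f \frac{L}{D} \frac{\rho V^2}{2}
Substituting knowns: 184.56 = f·(124/0.24)·0.5·1000·4.88²/1000
Solving for f: f = (184.56·1000)/((124/0.24)·0.5·1000·4.88²) = 0.03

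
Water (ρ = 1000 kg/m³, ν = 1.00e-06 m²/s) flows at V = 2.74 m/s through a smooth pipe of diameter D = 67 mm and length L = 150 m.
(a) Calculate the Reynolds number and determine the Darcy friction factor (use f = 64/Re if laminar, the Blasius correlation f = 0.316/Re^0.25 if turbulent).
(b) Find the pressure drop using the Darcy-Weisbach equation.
(a) Re = V·D/ν = 2.74·0.067/1.00e-06 = 183580 → turbulent (Re > 4000); f = 0.316/Re^0.25 = 0.316/183580^0.25 = 0.015266 (Blasius is strictly valid for Re ≲ 1e5; used here as the smooth-pipe estimate the problem specifies)
(b) Darcy-Weisbach: ΔP = f·(L/D)·½ρV²/1000 = 0.015266·(150/0.067)·½·1000·2.74²/1000 = 128.3 kPa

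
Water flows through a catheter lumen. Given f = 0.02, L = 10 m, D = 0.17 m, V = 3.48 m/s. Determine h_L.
Formula: h_L = f \frac{L}{D} \frac{V^2}{2g}
h_L = 0.02·(10/0.17)·3.48²/(2·9.81) = 0.7262 m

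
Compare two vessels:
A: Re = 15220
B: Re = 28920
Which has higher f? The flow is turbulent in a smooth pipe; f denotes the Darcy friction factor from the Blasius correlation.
f(A) = 0.02845, f(B) = 0.02423. Answer: A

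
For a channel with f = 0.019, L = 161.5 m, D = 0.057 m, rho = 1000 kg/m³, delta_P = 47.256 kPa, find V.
Formula: \Delta P = f \frac{L}{D} \frac{\rho V^2}{2}
Substituting knowns: 47.256 = 0.019·(161.5/0.057)·0.5·1000·V²/1000
Solving for V: V = √((47.256·1000)/(0.019·(161.5/0.057)·0.5·1000)) = 1.325 m/s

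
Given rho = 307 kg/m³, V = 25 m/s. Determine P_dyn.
Formula: P_{dyn} = \frac{1}{2} \rho V^2
P_dyn = 0.5·307·25²/1000 = 95.94 kPa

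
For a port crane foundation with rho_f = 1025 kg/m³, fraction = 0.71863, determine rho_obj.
Formula: f_{sub} = \frac{\rho_{obj}}{\rho_f}
Substituting knowns: 0.71863 = rho_obj/1025
Solving for rho_obj: rho_obj = 0.71863·1025 = 736.6 kg/m³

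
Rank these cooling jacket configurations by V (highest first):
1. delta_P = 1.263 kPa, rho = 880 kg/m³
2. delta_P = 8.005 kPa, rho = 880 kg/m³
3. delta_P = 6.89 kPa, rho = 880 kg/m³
Case 1: V = 1.694 m/s
Case 2: V = 4.265 m/s
Case 3: V = 3.957 m/s
Ranking (highest first): 2, 3, 1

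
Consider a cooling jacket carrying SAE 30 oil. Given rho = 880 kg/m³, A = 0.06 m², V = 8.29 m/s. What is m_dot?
Formula: \dot{m} = \rho A V
m_dot = 880·0.06·8.29 = 437.7 kg/s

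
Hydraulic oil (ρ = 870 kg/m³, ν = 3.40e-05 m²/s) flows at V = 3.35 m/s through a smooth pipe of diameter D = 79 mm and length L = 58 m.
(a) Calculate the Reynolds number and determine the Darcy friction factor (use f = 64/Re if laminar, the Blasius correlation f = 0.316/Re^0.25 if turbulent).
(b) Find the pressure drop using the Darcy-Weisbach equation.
(a) Re = V·D/ν = 3.35·0.079/3.40e-05 = 7783.8 → turbulent (Re > 4000); f = 0.316/Re^0.25 = 0.316/7783.8^0.25 = 0.033643
(b) Darcy-Weisbach: ΔP = f·(L/D)·½ρV²/1000 = 0.033643·(58/0.079)·½·870·3.35²/1000 = 120.6 kPa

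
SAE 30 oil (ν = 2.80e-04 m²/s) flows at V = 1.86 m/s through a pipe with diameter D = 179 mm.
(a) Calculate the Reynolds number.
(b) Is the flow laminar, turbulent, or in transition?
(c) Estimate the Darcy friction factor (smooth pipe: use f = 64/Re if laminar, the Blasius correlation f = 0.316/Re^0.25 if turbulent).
(a) Re = V·D/ν = 1.86·0.179/2.80e-04 = 1189.1
(b) Flow regime: laminar (Re < 2300)
(c) Friction factor: f = 64/Re = 64/1189.1 = 0.05382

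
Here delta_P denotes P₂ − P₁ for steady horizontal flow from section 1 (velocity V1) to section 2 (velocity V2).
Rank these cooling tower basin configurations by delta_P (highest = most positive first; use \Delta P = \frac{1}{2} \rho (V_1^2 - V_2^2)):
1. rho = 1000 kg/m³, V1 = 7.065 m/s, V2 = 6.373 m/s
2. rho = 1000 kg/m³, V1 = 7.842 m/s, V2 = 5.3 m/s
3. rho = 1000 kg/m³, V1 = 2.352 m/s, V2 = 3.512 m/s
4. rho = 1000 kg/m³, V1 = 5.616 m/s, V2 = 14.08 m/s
Case 1: delta_P = 4.65 kPa
Case 2: delta_P = 16.7 kPa
Case 3: delta_P = -3.401 kPa
Case 4: delta_P = -83.35 kPa
Ranking (highest first): 2, 1, 3, 4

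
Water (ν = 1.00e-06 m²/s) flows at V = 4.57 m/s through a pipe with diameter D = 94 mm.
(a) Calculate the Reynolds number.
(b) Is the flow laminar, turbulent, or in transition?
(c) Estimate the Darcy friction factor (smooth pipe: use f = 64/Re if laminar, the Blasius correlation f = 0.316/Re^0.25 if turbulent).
(a) Re = V·D/ν = 4.57·0.094/1.00e-06 = 429580
(b) Flow regime: turbulent (Re > 4000)
(c) Friction factor: f = 0.316/Re^0.25 = 0.316/429580^0.25 = 0.01234 (Blasius is strictly valid for Re ≲ 1e5; used here as the smooth-pipe estimate the problem specifies)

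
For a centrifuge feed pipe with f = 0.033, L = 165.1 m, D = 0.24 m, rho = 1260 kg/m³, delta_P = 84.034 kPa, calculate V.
Formula: \Delta P = f \frac{L}{D} \frac{\rho V^2}{2}
Substituting knowns: 84.034 = 0.033·(165.1/0.24)·0.5·1260·V²/1000
Solving for V: V = √((84.034·1000)/(0.033·(165.1/0.24)·0.5·1260)) = 2.424 m/s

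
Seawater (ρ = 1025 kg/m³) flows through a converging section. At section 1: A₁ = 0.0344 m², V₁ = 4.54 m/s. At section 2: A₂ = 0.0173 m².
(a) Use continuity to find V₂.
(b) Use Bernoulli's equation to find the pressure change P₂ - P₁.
(a) Continuity: A₁V₁=A₂V₂ -> V₂=A₁V₁/A₂=0.0344*4.54/0.0173=9.03 m/s
(b) Bernoulli: P₂-P₁=0.5*rho*(V₁^2-V₂^2)/1000=0.5*1025*(4.54^2-9.03^2)/1000=-31.23 kPa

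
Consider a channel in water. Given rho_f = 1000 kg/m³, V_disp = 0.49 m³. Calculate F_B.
Formula: F_B = \rho_f g V_{disp}
F_B = 1000·9.81·0.49 = 4807 N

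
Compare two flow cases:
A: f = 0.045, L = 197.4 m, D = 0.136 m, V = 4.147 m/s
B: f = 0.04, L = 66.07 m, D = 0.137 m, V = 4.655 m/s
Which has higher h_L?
h_L(A) = 57.25 m, h_L(B) = 21.31 m. Answer: A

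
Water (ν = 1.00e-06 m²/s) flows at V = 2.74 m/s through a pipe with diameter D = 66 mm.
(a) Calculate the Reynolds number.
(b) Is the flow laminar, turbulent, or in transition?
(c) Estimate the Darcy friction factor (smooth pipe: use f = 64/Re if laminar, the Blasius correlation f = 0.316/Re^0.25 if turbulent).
(a) Re = V·D/ν = 2.74·0.066/1.00e-06 = 180840
(b) Flow regime: turbulent (Re > 4000)
(c) Friction factor: f = 0.316/Re^0.25 = 0.316/180840^0.25 = 0.01532 (Blasius is strictly valid for Re ≲ 1e5; used here as the smooth-pipe estimate the problem specifies)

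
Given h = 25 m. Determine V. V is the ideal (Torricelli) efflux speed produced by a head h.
Formula: V = \sqrt{2 g h}
V = √(2·9.81·25) = 22.15 m/s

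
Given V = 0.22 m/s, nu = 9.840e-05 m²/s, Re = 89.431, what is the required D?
Formula: Re = \frac{V D}{\nu}
Substituting knowns: 89.431 = 0.22·D/9.840e-05
Solving for D: D = 89.431·9.840e-05/0.22 = 0.04 m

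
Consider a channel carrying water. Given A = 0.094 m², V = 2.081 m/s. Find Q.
Formula: Q = A V
Q = 0.094·2.081·1000 = 195.6 L/s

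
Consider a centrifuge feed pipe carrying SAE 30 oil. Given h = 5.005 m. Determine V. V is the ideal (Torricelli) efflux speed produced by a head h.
Formula: V = \sqrt{2 g h}
V = √(2·9.81·5.005) = 9.909 m/s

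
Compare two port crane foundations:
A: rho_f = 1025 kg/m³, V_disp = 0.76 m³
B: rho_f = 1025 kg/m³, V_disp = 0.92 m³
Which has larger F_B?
F_B(A) = 7642 N, F_B(B) = 9251 N. Answer: B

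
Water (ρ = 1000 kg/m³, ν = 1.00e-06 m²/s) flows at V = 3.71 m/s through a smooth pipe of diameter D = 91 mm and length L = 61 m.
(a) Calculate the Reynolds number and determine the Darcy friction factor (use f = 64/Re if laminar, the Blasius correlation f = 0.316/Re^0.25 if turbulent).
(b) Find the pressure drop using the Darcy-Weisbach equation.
(a) Re = V·D/ν = 3.71·0.091/1.00e-06 = 337610 → turbulent (Re > 4000); f = 0.316/Re^0.25 = 0.316/337610^0.25 = 0.013109 (Blasius is strictly valid for Re ≲ 1e5; used here as the smooth-pipe estimate the problem specifies)
(b) Darcy-Weisbach: ΔP = f·(L/D)·½ρV²/1000 = 0.013109·(61/0.091)·½·1000·3.71²/1000 = 60.47 kPa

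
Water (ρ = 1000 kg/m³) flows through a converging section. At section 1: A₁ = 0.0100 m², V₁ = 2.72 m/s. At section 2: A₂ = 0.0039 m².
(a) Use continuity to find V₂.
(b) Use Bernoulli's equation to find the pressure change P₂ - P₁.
(a) Continuity: A₁V₁=A₂V₂ -> V₂=A₁V₁/A₂=0.0100*2.72/0.0039=6.97 m/s
(b) Bernoulli: P₂-P₁=0.5*rho*(V₁^2-V₂^2)/1000=0.5*1000*(2.72^2-6.97^2)/1000=-20.59 kPa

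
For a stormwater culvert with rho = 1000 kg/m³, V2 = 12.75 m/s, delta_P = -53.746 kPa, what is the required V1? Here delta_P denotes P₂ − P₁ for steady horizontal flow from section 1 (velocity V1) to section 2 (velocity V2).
Formula: \Delta P = \frac{1}{2} \rho (V_1^2 - V_2^2)
Substituting knowns: -53.746 = 0.5·1000·(V1² − 12.75²)/1000
Solving for V1: V1 = √(12.75² + 2·(-53.746·1000)/1000) = 7.421 m/s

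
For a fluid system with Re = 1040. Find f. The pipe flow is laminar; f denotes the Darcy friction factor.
Formula: f = \frac{64}{Re}
f = 64/1040 = 0.06154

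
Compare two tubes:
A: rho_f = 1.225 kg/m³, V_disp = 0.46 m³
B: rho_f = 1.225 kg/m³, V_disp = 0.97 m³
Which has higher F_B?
F_B(A) = 5.528 N, F_B(B) = 11.66 N. Answer: B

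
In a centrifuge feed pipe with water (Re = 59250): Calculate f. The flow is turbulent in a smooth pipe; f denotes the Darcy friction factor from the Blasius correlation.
Formula: f = \frac{0.316}{Re^{0.25}}
f = 0.316/59250^0.25 = 0.02025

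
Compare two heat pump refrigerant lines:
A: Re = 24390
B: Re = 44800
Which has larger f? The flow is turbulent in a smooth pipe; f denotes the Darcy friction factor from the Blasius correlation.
f(A) = 0.02529, f(B) = 0.02172. Answer: A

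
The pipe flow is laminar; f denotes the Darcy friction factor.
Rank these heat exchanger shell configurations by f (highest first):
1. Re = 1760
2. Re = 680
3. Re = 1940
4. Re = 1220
Case 1: f = 0.03636
Case 2: f = 0.09412
Case 3: f = 0.03299
Case 4: f = 0.05246
Ranking (highest first): 2, 4, 1, 3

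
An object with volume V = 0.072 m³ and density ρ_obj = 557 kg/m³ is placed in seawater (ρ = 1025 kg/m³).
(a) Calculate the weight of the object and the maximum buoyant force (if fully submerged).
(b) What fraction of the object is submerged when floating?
(a) W=rho_obj*g*V=557*9.81*0.072=393.4 N; F_B(max)=rho*g*V=1025*9.81*0.072=724.0 N
(b) Floating fraction=rho_obj/rho=557/1025=0.543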